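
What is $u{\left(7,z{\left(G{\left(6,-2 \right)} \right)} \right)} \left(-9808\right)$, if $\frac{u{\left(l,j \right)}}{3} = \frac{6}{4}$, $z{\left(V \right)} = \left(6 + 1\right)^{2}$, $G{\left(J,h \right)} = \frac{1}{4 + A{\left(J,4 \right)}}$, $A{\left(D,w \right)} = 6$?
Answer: $-44136$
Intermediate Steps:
$G{\left(J,h \right)} = \frac{1}{10}$ ($G{\left(J,h \right)} = \frac{1}{4 + 6} = \frac{1}{10}$)
$z{\left(V \right)} = 49$ ($z{\left(V \right)} = 7^{2} = 49$)
$u{\left(l,j \right)} = \frac{9}{2}$ ($u{\left(l,j \right)} = 3 \cdot \frac{6}{4} = 3 \cdot 6 \cdot \frac{1}{4} = 3 \cdot \frac{3}{2} = \frac{9}{2}$)
$u{\left(7,z{\left(G{\left(6,-2 \right)} \right)} \right)} \left(-9808\right) = \frac{9}{2} \left(-9808\right) = -44136$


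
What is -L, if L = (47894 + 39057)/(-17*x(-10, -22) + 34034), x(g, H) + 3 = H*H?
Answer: -86951/25857 ≈ -3.3628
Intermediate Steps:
x(g, H) = -3 + H**2 (x(g, H) = -3 + H*H = -3 + H**2)
L = 86951/25857 (L = (47894 + 39057)/(-17*(-3 + (-22)**2) + 34034) = 86951/(-17*(-3 + 484) + 34034) = 86951/(-17*481 + 34034) = 86951/(-8177 + 34034) = 86951/25857 ≈ 3.3628)
-L = -1*86951/25857 = -86951/25857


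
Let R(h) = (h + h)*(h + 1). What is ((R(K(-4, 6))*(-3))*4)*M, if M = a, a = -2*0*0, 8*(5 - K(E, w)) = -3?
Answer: 0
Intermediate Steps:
K(E, w) = 43/8 (K(E, w) = 5 - ⅛*(-3) = 5 + 3/8 = 43/8)
a = 0 (a = 0*0 = 0)
R(h) = 2*h*(1 + h) (R(h) = (2*h)*(1 + h) = 2*h*(1 + h))
M = 0
((R(K(-4, 6))*(-3))*4)*M = (((2*(43/8)*(1 + 43/8))*(-3))*4)*0 = (((2*(43/8)*(51/8))*(-3))*4)*0 = (((2193/32)*(-3))*4)*0 = -6579/32*4*0 = -6579/8*0 = 0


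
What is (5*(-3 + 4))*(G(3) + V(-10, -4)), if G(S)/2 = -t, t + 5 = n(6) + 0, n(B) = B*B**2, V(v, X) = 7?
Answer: -2075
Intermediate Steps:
n(B) = B**3
t = 211 (t = -5 + (6**3 + 0) = -5 + (216 + 0) = -5 + 216 = 211)
G(S) = -422 (G(S) = 2*(-1*211) = 2*(-211) = -422)
(5*(-3 + 4))*(G(3) + V(-10, -4)) = (5*(-3 + 4))*(-422 + 7) = (5*1)*(-415) = 5*(-415) = -2075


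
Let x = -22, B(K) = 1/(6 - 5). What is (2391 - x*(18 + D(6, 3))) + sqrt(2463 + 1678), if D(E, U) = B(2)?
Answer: 2809 + sqrt(4141) ≈ 2873.4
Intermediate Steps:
B(K) = 1 (B(K) = 1/1 = 1)
D(E, U) = 1
(2391 - x*(18 + D(6, 3))) + sqrt(2463 + 1678) = (2391 - (-22)*(18 + 1)) + sqrt(2463 + 1678) = (2391 - (-22)*19) + sqrt(4141) = (2391 - 1*(-418)) + sqrt(4141) = (2391 + 418) + sqrt(4141) = 2809 + sqrt(4141)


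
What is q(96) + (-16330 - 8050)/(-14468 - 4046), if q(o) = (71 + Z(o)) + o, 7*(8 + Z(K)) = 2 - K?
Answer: 9518213/64799 ≈ 146.89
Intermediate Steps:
Z(K) = -54/7 - K/7 (Z(K) = -8 + (2 - K)/7 = -8 + (2/7 - K/7) = -54/7 - K/7)
q(o) = 443/7 + 6*o/7 (q(o) = (71 + (-54/7 - o/7)) + o = (443/7 - o/7) + o = 443/7 + 6*o/7)
q(96) + (-16330 - 8050)/(-14468 - 4046) = (443/7 + (6/7)*96) + (-16330 - 8050)/(-14468 - 4046) = (443/7 + 576/7) - 24380/(-18514) = 1019/7 - 24380*(-1/18514) = 1019/7 + 12190/9257 = 9518213/64799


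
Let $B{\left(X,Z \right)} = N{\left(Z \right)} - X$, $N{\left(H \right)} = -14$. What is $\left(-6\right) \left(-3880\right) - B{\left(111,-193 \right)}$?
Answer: $23405$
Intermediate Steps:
$B{\left(X,Z \right)} = -14 - X$
$\left(-6\right) \left(-3880\right) - B{\left(111,-193 \right)} = \left(-6\right) \left(-3880\right) - \left(-14 - 111\right) = 23280 - \left(-14 - 111\right) = 23280 - -125 = 23280 + 125 = 23405$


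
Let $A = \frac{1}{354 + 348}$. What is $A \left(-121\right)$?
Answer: $- \frac{121}{702} \approx -0.17236$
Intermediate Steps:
$A = \frac{1}{702} \approx 0.0014245$
$A \left(-121\right) = \frac{1}{702} \left(-121\right) = - \frac{121}{702}$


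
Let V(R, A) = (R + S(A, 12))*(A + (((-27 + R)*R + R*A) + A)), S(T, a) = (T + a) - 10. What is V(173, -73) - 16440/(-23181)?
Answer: 9838531862/7727 ≈ 1.2733e+6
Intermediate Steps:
S(T, a) = -10 + T + a
V(R, A) = (2 + A + R)*(2*A + A*R + R*(-27 + R)) (V(R, A) = (R + (-10 + A + 12))*(A + (((-27 + R)*R + R*A) + A)) = (R + (2 + A))*(A + ((R*(-27 + R) + A*R) + A)) = (2 + A + R)*(A + ((A*R + R*(-27 + R)) + A)) = (2 + A + R)*(A + (A + A*R + R*(-27 + R))) = (2 + A + R)*(2*A + A*R + R*(-27 + R)))
V(173, -73) - 16440/(-23181) = (173³ - 54*173 - 25*173² + 2*(-73)² + 4*(-73) + 173*(-73)² - 23*(-73)*173 + 2*(-73)*173²) - 16440/(-23181) = (5177717 - 9342 - 25*29929 + 2*5329 - 292 + 173*5329 + 290467 + 2*(-73)*29929) - 16440*(-1)/23181 = (5177717 - 9342 - 748225 + 10658 - 292 + 921917 + 290467 - 4369634) - 1*(-5480/7727) = 1273266 + 5480/7727 = 9838531862/7727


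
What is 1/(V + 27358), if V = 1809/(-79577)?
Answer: 79577/2177065757 ≈ 3.6552e-5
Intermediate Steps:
V = -1809/79577 (V = 1809*(-1/79577) = -1809/79577 ≈ -0.022733)
1/(V + 27358) = 1/(-1809/79577 + 27358) = 1/(2177065757/79577) = 79577/2177065757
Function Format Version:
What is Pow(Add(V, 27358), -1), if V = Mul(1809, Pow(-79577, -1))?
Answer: Rational(79577, 2177065757) ≈ 3.6552e-5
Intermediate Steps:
V = Rational(-1809, 79577) (V = Mul(1809, Rational(-1, 79577)) = Rational(-1809, 79577) ≈ -0.022733)
Pow(Add(V, 27358), -1) = Pow(Add(Rational(-1809, 79577), 27358), -1) = Pow(Rational(2177065757, 79577), -1) = Rational(79577, 2177065757)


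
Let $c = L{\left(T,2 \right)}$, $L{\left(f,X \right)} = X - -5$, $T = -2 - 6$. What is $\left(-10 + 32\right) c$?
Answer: $154$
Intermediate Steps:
$T = -8$ ($T = -2 - 6 = -8$)
$L{\left(f,X \right)} = 5 + X$ ($L{\left(f,X \right)} = X + 5 = 5 + X$)
$c = 7$ ($c = 5 + 2 = 7$)
$\left(-10 + 32\right) c = \left(-10 + 32\right) 7 = 22 \cdot 7 = 154$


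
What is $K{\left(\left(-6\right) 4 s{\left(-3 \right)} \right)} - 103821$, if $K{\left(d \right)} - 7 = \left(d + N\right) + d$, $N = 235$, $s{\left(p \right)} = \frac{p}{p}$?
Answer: $-103627$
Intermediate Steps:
$s{\left(p \right)} = 1$
$K{\left(d \right)} = 242 + 2 d$ ($K{\left(d \right)} = 7 + \left(\left(d + 235\right) + d\right) = 7 + \left(\left(235 + d\right) + d\right) = 7 + \left(235 + 2 d\right) = 242 + 2 d$)
$K{\left(\left(-6\right) 4 s{\left(-3 \right)} \right)} - 103821 = \left(242 + 2 \left(-6\right) 4 \cdot 1\right) - 103821 = \left(242 + 2 \left(\left(-24\right) 1\right)\right) - 103821 = \left(242 + 2 \left(-24\right)\right) - 103821 = \left(242 - 48\right) - 103821 = 194 - 103821 = -103627$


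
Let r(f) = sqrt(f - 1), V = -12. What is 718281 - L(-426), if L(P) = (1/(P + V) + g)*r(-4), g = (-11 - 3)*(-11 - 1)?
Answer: 718281 - 73583*I*sqrt(5)/438 ≈ 7.1828e+5 - 375.65*I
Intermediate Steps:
r(f) = sqrt(-1 + f)
g = 168 (g = -14*(-12) = 168)
L(P) = I*sqrt(5)*(168 + 1/(-12 + P)) (L(P) = (1/(P - 12) + 168)*sqrt(-1 - 4) = (1/(-12 + P) + 168)*sqrt(-5) = (168 + 1/(-12 + P))*(I*sqrt(5)) = I*sqrt(5)*(168 + 1/(-12 + P)))
718281 - L(-426) = 718281 - I*sqrt(5)*(-2015 + 168*(-426))/(-12 - 426) = 718281 - I*sqrt(5)*(-2015 - 71568)/(-438) = 718281 - I*sqrt(5)*(-1)*(-73583)/438 = 718281 - 73583*I*sqrt(5)/438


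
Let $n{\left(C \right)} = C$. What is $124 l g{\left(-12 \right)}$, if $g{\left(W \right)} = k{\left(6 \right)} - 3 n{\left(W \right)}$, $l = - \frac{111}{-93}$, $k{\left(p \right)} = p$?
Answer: $6216$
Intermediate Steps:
$l = \frac{37}{31}$ ($l = \left(-111\right) \left(- \frac{1}{93}\right) = \frac{37}{31} \approx 1.1935$)
$g{\left(W \right)} = 6 - 3 W$
$124 l g{\left(-12 \right)} = 124 \cdot \frac{37}{31} \left(6 - -36\right) = 148 \left(6 + 36\right) = 148 \cdot 42 = 6216$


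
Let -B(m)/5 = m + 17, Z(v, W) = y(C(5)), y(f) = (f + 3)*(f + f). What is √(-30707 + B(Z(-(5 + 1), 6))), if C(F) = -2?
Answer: 14*I*√157 ≈ 175.42*I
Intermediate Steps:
y(f) = 2*f*(3 + f) (y(f) = (3 + f)*(2*f) = 2*f*(3 + f))
Z(v, W) = -4 (Z(v, W) = 2*(-2)*(3 - 2) = 2*(-2)*1 = -4)
B(m) = -85 - 5*m (B(m) = -5*(m + 17) = -5*(17 + m) = -85 - 5*m)
√(-30707 + B(Z(-(5 + 1), 6))) = √(-30707 + (-85 - 5*(-4))) = √(-30707 + (-85 + 20)) = √(-30707 - 65) = √(-30772) = 14*I*√157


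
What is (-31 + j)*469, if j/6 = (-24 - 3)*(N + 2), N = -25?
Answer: 1732955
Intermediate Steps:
j = 3726 (j = 6*((-24 - 3)*(-25 + 2)) = 6*(-27*(-23)) = 6*621 = 3726)
(-31 + j)*469 = (-31 + 3726)*469 = 3695*469 = 1732955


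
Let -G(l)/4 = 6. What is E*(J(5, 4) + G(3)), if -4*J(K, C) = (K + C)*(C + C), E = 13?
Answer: -546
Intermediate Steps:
G(l) = -24 (G(l) = -4*6 = -24)
J(K, C) = -C*(C + K)/2 (J(K, C) = -(K + C)*(C + C)/4 = -(C + K)*2*C/4 = -C*(C + K)/2)
E*(J(5, 4) + G(3)) = 13*(-1/2*4*(4 + 5) - 24) = 13*(-1/2*4*9 - 24) = 13*(-18 - 24) = 13*(-42) = -546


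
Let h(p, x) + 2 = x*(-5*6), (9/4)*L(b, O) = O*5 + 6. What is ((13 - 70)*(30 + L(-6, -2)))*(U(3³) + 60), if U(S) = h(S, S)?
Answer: 3629152/3 ≈ 1.2097e+6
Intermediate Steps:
L(b, O) = 8/3 + 20*O/9 (L(b, O) = 4*(O*5 + 6)/9 = 4*(5*O + 6)/9 = 4*(6 + 5*O)/9 = 8/3 + 20*O/9)
h(p, x) = -2 - 30*x (h(p, x) = -2 + x*(-5*6) = -2 + x*(-30) = -2 - 30*x)
U(S) = -2 - 30*S
((13 - 70)*(30 + L(-6, -2)))*(U(3³) + 60) = ((13 - 70)*(30 + (8/3 + (20/9)*(-2))))*((-2 - 30*3³) + 60) = (-57*(30 + (8/3 - 40/9)))*((-2 - 30*27) + 60) = (-57*(30 - 16/9))*((-2 - 810) + 60) = (-57*254/9)*(-812 + 60) = -4826/3*(-752) = 3629152/3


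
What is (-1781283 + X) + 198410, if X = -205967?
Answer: -1788840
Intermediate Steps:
(-1781283 + X) + 198410 = (-1781283 - 205967) + 198410 = -1987250 + 198410 = -1788840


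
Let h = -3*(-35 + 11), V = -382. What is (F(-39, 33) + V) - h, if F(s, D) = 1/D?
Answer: -14981/33 ≈ -453.97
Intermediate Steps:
h = 72 (h = -3*(-24) = 72)
(F(-39, 33) + V) - h = (1/33 - 382) - 1*72 = (1/33 - 382) - 72 = -12605/33 - 72 = -14981/33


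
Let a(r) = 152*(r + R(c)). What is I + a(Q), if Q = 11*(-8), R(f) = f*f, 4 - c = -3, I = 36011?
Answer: 30083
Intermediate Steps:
c = 7 (c = 4 - 1*(-3) = 4 + 3 = 7)
R(f) = f**2
Q = -88
a(r) = 7448 + 152*r (a(r) = 152*(r + 7**2) = 152*(r + 49) = 152*(49 + r) = 7448 + 152*r)
I + a(Q) = 36011 + (7448 + 152*(-88)) = 36011 + (7448 - 13376) = 36011 - 5928 = 30083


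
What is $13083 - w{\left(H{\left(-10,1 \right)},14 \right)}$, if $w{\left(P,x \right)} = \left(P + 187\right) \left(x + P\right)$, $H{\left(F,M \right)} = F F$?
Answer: $-19635$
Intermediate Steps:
$H{\left(F,M \right)} = F^{2}$
$w{\left(P,x \right)} = \left(187 + P\right) \left(P + x\right)$
$13083 - w{\left(H{\left(-10,1 \right)},14 \right)} = 13083 - \left(\left(\left(-10\right)^{2}\right)^{2} + 187 \left(-10\right)^{2} + 187 \cdot 14 + \left(-10\right)^{2} \cdot 14\right) = 13083 - \left(100^{2} + 187 \cdot 100 + 2618 + 100 \cdot 14\right) = 13083 - \left(10000 + 18700 + 2618 + 1400\right) = 13083 - 32718 = -19635$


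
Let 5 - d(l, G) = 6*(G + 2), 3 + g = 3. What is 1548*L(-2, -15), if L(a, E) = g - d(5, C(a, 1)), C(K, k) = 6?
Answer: 66564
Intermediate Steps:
g = 0 (g = -3 + 3 = 0)
d(l, G) = -7 - 6*G (d(l, G) = 5 - 6*(G + 2) = 5 - 6*(2 + G) = 5 - (12 + 6*G) = 5 + (-12 - 6*G) = -7 - 6*G)
L(a, E) = 43 (L(a, E) = 0 - (-7 - 6*6) = 0 - (-7 - 36) = 0 - 1*(-43) = 0 + 43 = 43)
1548*L(-2, -15) = 1548*43 = 66564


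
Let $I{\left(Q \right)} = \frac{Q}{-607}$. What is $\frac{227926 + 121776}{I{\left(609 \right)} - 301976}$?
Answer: $- \frac{212269114}{183300041} \approx -1.158$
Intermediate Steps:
$I{\left(Q \right)} = - \frac{Q}{607}$ ($I{\left(Q \right)} = Q \left(- \frac{1}{607}\right) = - \frac{Q}{607}$)
$\frac{227926 + 121776}{I{\left(609 \right)} - 301976} = \frac{227926 + 121776}{\left(- \frac{1}{607}\right) 609 - 301976} = \frac{349702}{- \frac{609}{607} - 301976} = \frac{349702}{- \frac{183300041}{607}} = 349702 \left(- \frac{607}{183300041}\right) = - \frac{212269114}{183300041}$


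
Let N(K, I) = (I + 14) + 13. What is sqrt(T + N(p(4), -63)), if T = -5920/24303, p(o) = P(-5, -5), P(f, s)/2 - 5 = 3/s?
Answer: 26*I*sqrt(31666809)/24303 ≈ 6.0203*I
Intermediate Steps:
P(f, s) = 10 + 6/s (P(f, s) = 10 + 2*(3/s) = 10 + 6/s)
p(o) = 44/5 (p(o) = 10 + 6/(-5) = 10 + 6*(-1/5) = 10 - 6/5 = 44/5)
T = -5920/24303 (T = -5920*1/24303 = -5920/24303 ≈ -0.24359)
N(K, I) = 27 + I (N(K, I) = (14 + I) + 13 = 27 + I)
sqrt(T + N(p(4), -63)) = sqrt(-5920/24303 + (27 - 63)) = sqrt(-5920/24303 - 36) = sqrt(-880828/24303) = 26*I*sqrt(31666809)/24303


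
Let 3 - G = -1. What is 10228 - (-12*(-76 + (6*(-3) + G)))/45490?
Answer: 46527064/4549 ≈ 10228.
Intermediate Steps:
G = 4 (G = 3 - 1*(-1) = 3 + 1 = 4)
10228 - (-12*(-76 + (6*(-3) + G)))/45490 = 10228 - (-12*(-76 + (6*(-3) + 4)))/45490 = 10228 - (-12*(-76 + (-18 + 4)))/45490 = 10228 - (-12*(-76 - 14))/45490 = 10228 - (-12*(-90))/45490 = 10228 - 1080/45490 = 10228 - 1*108/4549 = 10228 - 108/4549 = 46527064/4549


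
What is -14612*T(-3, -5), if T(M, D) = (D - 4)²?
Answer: -1183572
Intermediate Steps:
T(M, D) = (-4 + D)²
-14612*T(-3, -5) = -14612*(-4 - 5)² = -14612*(-9)² = -14612*81 = -1183572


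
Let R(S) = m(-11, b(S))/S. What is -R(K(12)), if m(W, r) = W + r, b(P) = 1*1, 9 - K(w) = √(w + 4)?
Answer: 2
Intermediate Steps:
K(w) = 9 - √(4 + w) (K(w) = 9 - √(w + 4) = 9 - √(4 + w))
b(P) = 1
R(S) = -10/S (R(S) = (-11 + 1)/S = -10/S)
-R(K(12)) = -(-10)/(9 - √(4 + 12)) = -(-10)/(9 - √16) = -(-10)/(9 - 1*4) = -(-10)/(9 - 4) = -(-10)/5 = -1*(-2) = 2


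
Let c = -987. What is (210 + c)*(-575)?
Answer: 446775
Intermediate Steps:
(210 + c)*(-575) = (210 - 987)*(-575) = -777*(-575) = 446775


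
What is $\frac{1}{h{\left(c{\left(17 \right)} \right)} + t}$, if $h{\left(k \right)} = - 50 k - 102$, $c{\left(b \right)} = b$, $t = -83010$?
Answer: $- \frac{1}{83962} \approx -1.191 \cdot 10^{-5}$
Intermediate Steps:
$h{\left(k \right)} = -102 - 50 k$
$\frac{1}{h{\left(c{\left(17 \right)} \right)} + t} = \frac{1}{\left(-102 - 850\right) - 83010} = \frac{1}{-952 - 83010} = \frac{1}{-83962} = - \frac{1}{83962}$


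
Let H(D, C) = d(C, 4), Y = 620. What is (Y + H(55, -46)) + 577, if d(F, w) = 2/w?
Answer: 2395/2 ≈ 1197.5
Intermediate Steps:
H(D, C) = ½ (H(D, C) = 2/4 = 2*(¼) = ½)
(Y + H(55, -46)) + 577 = (620 + ½) + 577 = 1241/2 + 577 = 2395/2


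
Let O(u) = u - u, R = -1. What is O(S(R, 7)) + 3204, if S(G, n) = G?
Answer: 3204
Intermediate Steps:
O(u) = 0
O(S(R, 7)) + 3204 = 0 + 3204 = 3204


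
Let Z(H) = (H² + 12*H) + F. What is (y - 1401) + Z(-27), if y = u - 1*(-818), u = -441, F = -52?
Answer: -671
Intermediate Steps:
y = 377 (y = -441 - 1*(-818) = -441 + 818 = 377)
Z(H) = -52 + H² + 12*H (Z(H) = (H² + 12*H) - 52 = -52 + H² + 12*H)
(y - 1401) + Z(-27) = (377 - 1401) + (-52 + (-27)² + 12*(-27)) = -1024 + (-52 + 729 - 324) = -1024 + 353 = -671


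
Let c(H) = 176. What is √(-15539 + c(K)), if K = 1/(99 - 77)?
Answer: 3*I*√1707 ≈ 123.95*I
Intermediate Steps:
K = 1/22 ≈ 0.045455
√(-15539 + c(K)) = √(-15539 + 176) = √(-15363) = 3*I*√1707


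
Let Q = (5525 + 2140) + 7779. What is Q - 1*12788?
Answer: 2656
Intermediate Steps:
Q = 15444 (Q = 7665 + 7779 = 15444)
Q - 1*12788 = 15444 - 1*12788 = 15444 - 12788 = 2656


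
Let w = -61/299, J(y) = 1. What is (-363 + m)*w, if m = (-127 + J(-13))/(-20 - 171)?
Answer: 183549/2483 ≈ 73.922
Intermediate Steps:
w = -61/299 (w = -61*1/299 = -61/299 ≈ -0.20401)
m = 126/191 (m = (-127 + 1)/(-20 - 171) = -126/(-191) = -126*(-1/191) = 126/191 ≈ 0.65969)
(-363 + m)*w = (-363 + 126/191)*(-61/299) = -69207/191*(-61/299) = 183549/2483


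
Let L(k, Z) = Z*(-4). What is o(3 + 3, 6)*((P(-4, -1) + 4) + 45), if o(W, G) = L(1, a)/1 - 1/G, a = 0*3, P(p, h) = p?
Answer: -15/2 ≈ -7.5000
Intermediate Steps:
a = 0
L(k, Z) = -4*Z
o(W, G) = -1/G (o(W, G) = -4*0/1 - 1/G = 0*1 - 1/G = 0 - 1/G = -1/G)
o(3 + 3, 6)*((P(-4, -1) + 4) + 45) = (-1/6)*((-4 + 4) + 45) = (-1*⅙)*(0 + 45) = -⅙*45 = -15/2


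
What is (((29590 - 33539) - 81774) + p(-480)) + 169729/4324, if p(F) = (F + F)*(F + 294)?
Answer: 401596917/4324 ≈ 92876.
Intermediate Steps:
p(F) = 2*F*(294 + F) (p(F) = (2*F)*(294 + F) = 2*F*(294 + F))
(((29590 - 33539) - 81774) + p(-480)) + 169729/4324 = (((29590 - 33539) - 81774) + 2*(-480)*(294 - 480)) + 169729/4324 = ((-3949 - 81774) + 2*(-480)*(-186)) + 169729*(1/4324) = (-85723 + 178560) + 169729/4324 = 92837 + 169729/4324 = 401596917/4324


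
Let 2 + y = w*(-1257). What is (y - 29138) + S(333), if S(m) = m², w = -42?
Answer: 134543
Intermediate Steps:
y = 52792 (y = -2 - 42*(-1257) = -2 + 52794 = 52792)
(y - 29138) + S(333) = (52792 - 29138) + 333² = 23654 + 110889 = 134543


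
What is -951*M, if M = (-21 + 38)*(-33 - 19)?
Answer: 840684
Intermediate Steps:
M = -884 (M = 17*(-52) = -884)
-951*M = -951*(-884) = 840684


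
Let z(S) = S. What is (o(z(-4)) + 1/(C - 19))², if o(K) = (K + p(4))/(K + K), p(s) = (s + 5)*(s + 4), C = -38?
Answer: 942841/12996 ≈ 72.549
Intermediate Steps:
p(s) = (4 + s)*(5 + s) (p(s) = (5 + s)*(4 + s) = (4 + s)*(5 + s))
o(K) = (72 + K)/(2*K) (o(K) = (K + (20 + 4² + 9*4))/(K + K) = (K + (20 + 16 + 36))/((2*K)) = (K + 72)*(1/(2*K)) = (72 + K)*(1/(2*K)) = (72 + K)/(2*K))
(o(z(-4)) + 1/(C - 19))² = ((½)*(72 - 4)/(-4) + 1/(-38 - 19))² = ((½)*(-¼)*68 + 1/(-57))² = (-17/2 - 1/57)² = (-971/114)² = 942841/12996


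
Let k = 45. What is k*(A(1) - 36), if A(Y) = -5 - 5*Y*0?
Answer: -1845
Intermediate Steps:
A(Y) = -5 (A(Y) = -5 + 0 = -5)
k*(A(1) - 36) = 45*(-5 - 36) = 45*(-41) = -1845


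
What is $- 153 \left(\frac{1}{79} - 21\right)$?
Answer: $\frac{253674}{79} \approx 3211.1$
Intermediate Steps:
$- 153 \left(\frac{1}{79} - 21\right) = \left(-153\right) \left(- \frac{1658}{79}\right) = \frac{253674}{79}$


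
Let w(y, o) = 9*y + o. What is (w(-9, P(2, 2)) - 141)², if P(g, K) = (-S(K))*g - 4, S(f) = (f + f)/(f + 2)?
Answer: 51984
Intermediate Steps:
S(f) = 2*f/(2 + f) (S(f) = (2*f)/(2 + f) = 2*f/(2 + f))
P(g, K) = -4 - 2*K*g/(2 + K) (P(g, K) = (-2*K/(2 + K))*g - 4 = -2*K*g/(2 + K) - 4 = -4 - 2*K*g/(2 + K))
w(y, o) = o + 9*y
(w(-9, P(2, 2)) - 141)² = ((2*(-4 - 2*2 - 1*2*2)/(2 + 2) + 9*(-9)) - 141)² = ((2*(-4 - 4 - 4)/4 - 81) - 141)² = ((2*(¼)*(-12) - 81) - 141)² = ((-6 - 81) - 141)² = (-87 - 141)² = (-228)² = 51984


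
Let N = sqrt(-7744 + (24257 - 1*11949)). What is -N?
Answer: -2*sqrt(1141) ≈ -67.557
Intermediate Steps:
N = 2*sqrt(1141) (N = sqrt(-7744 + (24257 - 11949)) = sqrt(-7744 + 12308) = sqrt(4564) = 2*sqrt(1141) ≈ 67.557)
-N = -2*sqrt(1141)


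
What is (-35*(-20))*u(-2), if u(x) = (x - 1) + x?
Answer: -3500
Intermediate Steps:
u(x) = -1 + 2*x (u(x) = (-1 + x) + x = -1 + 2*x)
(-35*(-20))*u(-2) = (-35*(-20))*(-1 + 2*(-2)) = 700*(-1 - 4) = 700*(-5) = -3500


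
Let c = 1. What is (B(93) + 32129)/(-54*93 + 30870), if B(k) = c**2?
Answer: 1785/1436 ≈ 1.2430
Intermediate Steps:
B(k) = 1 (B(k) = 1**2 = 1)
(B(93) + 32129)/(-54*93 + 30870) = (1 + 32129)/(-54*93 + 30870) = 32130/(-5022 + 30870) = 32130/25848 = 32130*(1/25848) = 1785/1436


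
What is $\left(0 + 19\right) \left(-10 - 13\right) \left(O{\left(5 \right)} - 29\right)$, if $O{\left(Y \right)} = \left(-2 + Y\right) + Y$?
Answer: $9177$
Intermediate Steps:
$O{\left(Y \right)} = -2 + 2 Y$
$\left(0 + 19\right) \left(-10 - 13\right) \left(O{\left(5 \right)} - 29\right) = \left(0 + 19\right) \left(-10 - 13\right) \left(\left(-2 + 2 \cdot 5\right) - 29\right) = 19 \left(-23\right) \left(\left(-2 + 10\right) - 29\right) = - 437 \left(8 - 29\right) = \left(-437\right) \left(-21\right) = 9177$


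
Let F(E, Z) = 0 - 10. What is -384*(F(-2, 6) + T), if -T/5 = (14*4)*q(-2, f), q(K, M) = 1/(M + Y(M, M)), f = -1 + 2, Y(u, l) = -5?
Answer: -23040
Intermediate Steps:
f = 1
q(K, M) = 1/(-5 + M) (q(K, M) = 1/(M - 5) = 1/(-5 + M))
F(E, Z) = -10
T = 70 (T = -5*14*4/(-5 + 1) = -280/(-4) = -280*(-1)/4 = -5*(-14) = 70)
-384*(F(-2, 6) + T) = -384*(-10 + 70) = -384*60 = -23040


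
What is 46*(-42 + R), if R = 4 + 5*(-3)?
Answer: -2438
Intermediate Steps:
R = -11 (R = 4 - 15 = -11)
46*(-42 + R) = 46*(-42 - 11) = 46*(-53) = -2438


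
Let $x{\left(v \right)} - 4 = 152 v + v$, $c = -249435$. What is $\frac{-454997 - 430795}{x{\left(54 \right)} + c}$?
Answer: $\frac{885792}{241169} \approx 3.6729$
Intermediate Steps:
$x{\left(v \right)} = 4 + 153 v$ ($x{\left(v \right)} = 4 + \left(152 v + v\right) = 4 + 153 v$)
$\frac{-454997 - 430795}{x{\left(54 \right)} + c} = \frac{-454997 - 430795}{\left(4 + 153 \cdot 54\right) - 249435} = - \frac{885792}{\left(4 + 8262\right) - 249435} = - \frac{885792}{8266 - 249435} = - \frac{885792}{-241169} = \left(-885792\right) \left(- \frac{1}{241169}\right) = \frac{885792}{241169}$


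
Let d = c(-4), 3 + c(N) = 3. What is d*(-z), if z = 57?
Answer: 0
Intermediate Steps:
c(N) = 0 (c(N) = -3 + 3 = 0)
d = 0
d*(-z) = 0*(-1*57) = 0*(-57) = 0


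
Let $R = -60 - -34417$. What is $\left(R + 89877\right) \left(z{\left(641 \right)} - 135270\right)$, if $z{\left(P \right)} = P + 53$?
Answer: $-16718914784$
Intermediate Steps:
$z{\left(P \right)} = 53 + P$
$R = 34357$ ($R = -60 + 34417 = 34357$)
$\left(R + 89877\right) \left(z{\left(641 \right)} - 135270\right) = \left(34357 + 89877\right) \left(\left(53 + 641\right) - 135270\right) = 124234 \left(694 - 135270\right) = 124234 \left(-134576\right) = -16718914784$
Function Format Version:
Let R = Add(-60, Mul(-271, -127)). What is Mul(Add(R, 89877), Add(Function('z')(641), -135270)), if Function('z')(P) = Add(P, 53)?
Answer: -16718914784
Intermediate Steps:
Function('z')(P) = Add(53, P)
R = 34357 (R = Add(-60, 34417) = 34357)
Mul(Add(R, 89877), Add(Function('z')(641), -135270)) = Mul(Add(34357, 89877), Add(Add(53, 641), -135270)) = Mul(124234, Add(694, -135270)) = Mul(124234, -134576) = -16718914784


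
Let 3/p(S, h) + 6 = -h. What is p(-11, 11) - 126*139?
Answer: -297741/17 ≈ -17514.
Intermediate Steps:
p(S, h) = 3/(-6 - h)
p(-11, 11) - 126*139 = -3/(6 + 11) - 126*139 = -3/17 - 17514 = -297741/17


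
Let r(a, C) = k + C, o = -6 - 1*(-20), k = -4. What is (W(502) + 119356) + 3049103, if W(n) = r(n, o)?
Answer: 3168469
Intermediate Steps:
o = 14 (o = -6 + 20 = 14)
r(a, C) = -4 + C
W(n) = 10 (W(n) = -4 + 14 = 10)
(W(502) + 119356) + 3049103 = (10 + 119356) + 3049103 = 119366 + 3049103 = 3168469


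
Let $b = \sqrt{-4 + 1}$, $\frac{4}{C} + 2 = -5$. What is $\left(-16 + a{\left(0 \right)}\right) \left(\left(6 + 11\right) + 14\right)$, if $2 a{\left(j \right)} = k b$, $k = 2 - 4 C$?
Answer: $-496 + \frac{465 i \sqrt{3}}{7} \approx -496.0 + 115.06 i$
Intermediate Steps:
$C = - \frac{4}{7}$ ($C = \frac{4}{-2 - 5} = \frac{4}{-7} = 4 \left(- \frac{1}{7}\right) = - \frac{4}{7} \approx -0.57143$)
$b = i \sqrt{3}$ ($b = \sqrt{-3} = i \sqrt{3} \approx 1.732 i$)
$k = \frac{30}{7}$ ($k = 2 - - \frac{16}{7} = 2 + \frac{16}{7} = \frac{30}{7} \approx 4.2857$)
$a{\left(j \right)} = \frac{15 i \sqrt{3}}{7}$ ($a{\left(j \right)} = \frac{\frac{30}{7} i \sqrt{3}}{2} = \frac{15 i \sqrt{3}}{7}$)
$\left(-16 + a{\left(0 \right)}\right) \left(\left(6 + 11\right) + 14\right) = \left(-16 + \frac{15 i \sqrt{3}}{7}\right) \left(\left(6 + 11\right) + 14\right) = \left(-16 + \frac{15 i \sqrt{3}}{7}\right) \left(17 + 14\right) = \left(-16 + \frac{15 i \sqrt{3}}{7}\right) 31 = -496 + \frac{465 i \sqrt{3}}{7}$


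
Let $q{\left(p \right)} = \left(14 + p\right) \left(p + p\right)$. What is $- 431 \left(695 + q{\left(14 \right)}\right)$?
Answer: $-637449$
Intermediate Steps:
$q{\left(p \right)} = 2 p \left(14 + p\right)$ ($q{\left(p \right)} = \left(14 + p\right) 2 p = 2 p \left(14 + p\right)$)
$- 431 \left(695 + q{\left(14 \right)}\right) = - 431 \left(695 + 2 \cdot 14 \left(14 + 14\right)\right) = - 431 \left(695 + 2 \cdot 14 \cdot 28\right) = - 431 \left(695 + 784\right) = \left(-431\right) 1479 = -637449$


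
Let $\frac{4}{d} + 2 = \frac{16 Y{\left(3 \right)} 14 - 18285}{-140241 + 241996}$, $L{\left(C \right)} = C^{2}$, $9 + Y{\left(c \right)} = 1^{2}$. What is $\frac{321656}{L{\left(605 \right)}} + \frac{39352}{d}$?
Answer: $- \frac{161018752142474}{7448974775} \approx -21616.0$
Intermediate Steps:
$Y{\left(c \right)} = -8$ ($Y{\left(c \right)} = -9 + 1^{2} = -9 + 1 = -8$)
$d = - \frac{407020}{223587}$ ($d = \frac{4}{-2 + \frac{16 \left(-8\right) 14 - 18285}{-140241 + 241996}} = \frac{4}{-2 + \frac{\left(-128\right) 14 - 18285}{101755}} = \frac{4}{-2 + \left(-1792 - 18285\right) \frac{1}{101755}} = \frac{4}{-2 - \frac{20077}{101755}} = \frac{4}{- \frac{223587}{101755}} = 4 \left(- \frac{101755}{223587}\right) = - \frac{407020}{223587} \approx -1.8204$)
$\frac{321656}{L{\left(605 \right)}} + \frac{39352}{d} = \frac{321656}{605^{2}} + \frac{39352}{- \frac{407020}{223587}} = \frac{321656}{366025} + 39352 \left(- \frac{223587}{407020}\right) = 321656 \cdot \frac{1}{366025} - \frac{2199648906}{101755} = \frac{321656}{366025} - \frac{2199648906}{101755} = - \frac{161018752142474}{7448974775}$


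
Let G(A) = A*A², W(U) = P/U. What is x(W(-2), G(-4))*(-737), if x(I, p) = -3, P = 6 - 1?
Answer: 2211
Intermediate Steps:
P = 5
W(U) = 5/U
G(A) = A³
x(W(-2), G(-4))*(-737) = -3*(-737) = 2211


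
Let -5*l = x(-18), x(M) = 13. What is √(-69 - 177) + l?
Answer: -13/5 + I*√246 ≈ -2.6 + 15.684*I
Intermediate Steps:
l = -13/5 (l = -⅕*13 = -13/5 ≈ -2.6000)
√(-69 - 177) + l = √(-69 - 177) - 13/5 = √(-246) - 13/5 = I*√246 - 13/5 = -13/5 + I*√246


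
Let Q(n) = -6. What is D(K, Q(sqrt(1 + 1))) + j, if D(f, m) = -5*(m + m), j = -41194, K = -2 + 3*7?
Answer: -41134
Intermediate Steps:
K = 19 (K = -2 + 21 = 19)
D(f, m) = -10*m
D(K, Q(sqrt(1 + 1))) + j = -10*(-6) - 41194 = 60 - 41194 = -41134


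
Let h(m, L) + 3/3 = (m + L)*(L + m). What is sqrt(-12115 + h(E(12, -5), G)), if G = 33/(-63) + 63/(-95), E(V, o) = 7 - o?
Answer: 2*I*sqrt(11939157929)/1995 ≈ 109.54*I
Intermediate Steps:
G = -2368/1995 (G = 33*(-1/63) + 63*(-1/95) = -11/21 - 63/95 = -2368/1995 ≈ -1.1870)
h(m, L) = -1 + (L + m)**2 (h(m, L) = -1 + (m + L)*(L + m) = -1 + (L + m)*(L + m) = -1 + (L + m)**2)
sqrt(-12115 + h(E(12, -5), G)) = sqrt(-12115 + (-1 + (-2368/1995 + (7 - 1*(-5)))**2)) = sqrt(-12115 + (-1 + (-2368/1995 + (7 + 5))**2)) = sqrt(-12115 + (-1 + (-2368/1995 + 12)**2)) = sqrt(-12115 + (-1 + (21572/1995)**2)) = sqrt(-12115 + (-1 + 465351184/3980025)) = sqrt(-12115 + 461371159/3980025) = sqrt(-47756631716/3980025) = 2*I*sqrt(11939157929)/1995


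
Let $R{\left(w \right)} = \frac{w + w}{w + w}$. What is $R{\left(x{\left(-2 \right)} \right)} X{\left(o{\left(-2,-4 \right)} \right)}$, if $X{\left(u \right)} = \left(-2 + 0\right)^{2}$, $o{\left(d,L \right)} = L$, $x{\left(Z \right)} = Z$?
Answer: $4$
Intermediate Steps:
$X{\left(u \right)} = 4$ ($X{\left(u \right)} = \left(-2\right)^{2} = 4$)
$R{\left(w \right)} = 1$ ($R{\left(w \right)} = \frac{2 w}{2 w} = 2 w \frac{1}{2 w} = 1$)
$R{\left(x{\left(-2 \right)} \right)} X{\left(o{\left(-2,-4 \right)} \right)} = 1 \cdot 4 = 4$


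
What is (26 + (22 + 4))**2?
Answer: 2704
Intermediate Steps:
(26 + (22 + 4))**2 = (26 + 26)**2 = 52**2 = 2704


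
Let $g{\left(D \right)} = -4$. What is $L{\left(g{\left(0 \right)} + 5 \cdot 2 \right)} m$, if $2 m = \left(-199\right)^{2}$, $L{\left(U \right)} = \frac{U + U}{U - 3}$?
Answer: $79202$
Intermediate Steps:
$L{\left(U \right)} = \frac{2 U}{-3 + U}$
$m = \frac{39601}{2}$ ($m = \frac{\left(-199\right)^{2}}{2} = \frac{1}{2} \cdot 39601 = \frac{39601}{2} \approx 19801.0$)
$L{\left(g{\left(0 \right)} + 5 \cdot 2 \right)} m = \frac{2 \left(-4 + 5 \cdot 2\right)}{-3 + \left(-4 + 5 \cdot 2\right)} \frac{39601}{2} = \frac{2 \left(-4 + 10\right)}{-3 + \left(-4 + 10\right)} \frac{39601}{2} = 2 \cdot 6 \frac{1}{-3 + 6} \cdot \frac{39601}{2} = 2 \cdot 6 \cdot \frac{1}{3} \cdot \frac{39601}{2} = 4 \cdot \frac{39601}{2} = 79202$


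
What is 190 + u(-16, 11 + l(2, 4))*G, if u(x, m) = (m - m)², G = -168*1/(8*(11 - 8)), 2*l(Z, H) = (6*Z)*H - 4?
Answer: 190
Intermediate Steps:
l(Z, H) = -2 + 3*H*Z (l(Z, H) = ((6*Z)*H - 4)/2 = (6*H*Z - 4)/2 = (-4 + 6*H*Z)/2 = -2 + 3*H*Z)
G = -7 (G = -168/(8*3) = -168/24 = -168*1/24 = -7)
u(x, m) = 0 (u(x, m) = 0² = 0)
190 + u(-16, 11 + l(2, 4))*G = 190 + 0*(-7) = 190 + 0 = 190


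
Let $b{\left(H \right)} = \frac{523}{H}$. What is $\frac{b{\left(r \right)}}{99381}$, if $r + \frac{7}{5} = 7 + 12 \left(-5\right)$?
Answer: $- \frac{2615}{27031632} \approx -9.6739 \cdot 10^{-5}$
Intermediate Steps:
$r = - \frac{272}{5}$ ($r = - \frac{7}{5} + \left(7 + 12 \left(-5\right)\right) = - \frac{7}{5} + \left(7 - 60\right) = - \frac{7}{5} - 53 = - \frac{272}{5} \approx -54.4$)
$\frac{b{\left(r \right)}}{99381} = \frac{523 \frac{1}{- \frac{272}{5}}}{99381} = 523 \left(- \frac{5}{272}\right) \frac{1}{99381} = \left(- \frac{2615}{272}\right) \frac{1}{99381} = - \frac{2615}{27031632}$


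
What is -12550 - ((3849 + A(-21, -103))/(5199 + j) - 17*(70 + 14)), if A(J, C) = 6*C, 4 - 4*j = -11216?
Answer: -29674573/2668 ≈ -11122.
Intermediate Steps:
j = 2805 (j = 1 - ¼*(-11216) = 1 + 2804 = 2805)
-12550 - ((3849 + A(-21, -103))/(5199 + j) - 17*(70 + 14)) = -12550 - ((3849 + 6*(-103))/(5199 + 2805) - 17*(70 + 14)) = -12550 - ((3849 - 618)/8004 - 17*84) = -12550 - (3231*(1/8004) - 1428) = -12550 - (1077/2668 - 1428) = -12550 - 1*(-3808827/2668) = -12550 + 3808827/2668 = -29674573/2668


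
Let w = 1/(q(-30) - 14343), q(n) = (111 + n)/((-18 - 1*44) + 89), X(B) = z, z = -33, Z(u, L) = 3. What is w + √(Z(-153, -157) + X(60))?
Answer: -1/14340 + I*√30 ≈ -6.9735e-5 + 5.4772*I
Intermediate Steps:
X(B) = -33
q(n) = 37/9 + n/27 (q(n) = (111 + n)/((-18 - 44) + 89) = (111 + n)/(-62 + 89) = (111 + n)/27 = (111 + n)*(1/27) = 37/9 + n/27)
w = -1/14340 (w = 1/((37/9 + (1/27)*(-30)) - 14343) = 1/((37/9 - 10/9) - 14343) = 1/(3 - 14343) = 1/(-14340) = -1/14340 ≈ -6.9735e-5)
w + √(Z(-153, -157) + X(60)) = -1/14340 + √(3 - 33) = -1/14340 + √(-30) = -1/14340 + I*√30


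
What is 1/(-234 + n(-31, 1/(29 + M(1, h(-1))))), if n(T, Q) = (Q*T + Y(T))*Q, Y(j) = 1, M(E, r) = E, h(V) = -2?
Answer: -900/210601 ≈ -0.0042735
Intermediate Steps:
n(T, Q) = Q*(1 + Q*T) (n(T, Q) = (Q*T + 1)*Q = (1 + Q*T)*Q = Q*(1 + Q*T))
1/(-234 + n(-31, 1/(29 + M(1, h(-1))))) = 1/(-234 + (1 - 31/(29 + 1))/(29 + 1)) = 1/(-234 + (1 - 31/30)/30) = 1/(-234 + (1/30)*(-1/30)) = 1/(-234 - 1/900) = 1/(-210601/900) = -900/210601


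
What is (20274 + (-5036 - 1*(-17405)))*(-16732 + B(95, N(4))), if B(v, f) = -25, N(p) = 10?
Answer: -546998751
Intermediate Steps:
(20274 + (-5036 - 1*(-17405)))*(-16732 + B(95, N(4))) = (20274 + (-5036 - 1*(-17405)))*(-16732 - 25) = (20274 + (-5036 + 17405))*(-16757) = (20274 + 12369)*(-16757) = 32643*(-16757) = -546998751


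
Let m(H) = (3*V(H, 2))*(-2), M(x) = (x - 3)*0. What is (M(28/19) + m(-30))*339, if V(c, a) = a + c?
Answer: 56952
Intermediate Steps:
M(x) = 0 (M(x) = (-3 + x)*0 = 0)
m(H) = -12 - 6*H (m(H) = (3*(2 + H))*(-2) = (6 + 3*H)*(-2) = -12 - 6*H)
(M(28/19) + m(-30))*339 = (0 + (-12 - 6*(-30)))*339 = (0 + (-12 + 180))*339 = (0 + 168)*339 = 168*339 = 56952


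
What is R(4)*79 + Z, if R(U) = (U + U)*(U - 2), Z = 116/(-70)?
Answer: 44182/35 ≈ 1262.3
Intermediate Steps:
Z = -58/35 (Z = 116*(-1/70) = -58/35 ≈ -1.6571)
R(U) = 2*U*(-2 + U) (R(U) = (2*U)*(-2 + U) = 2*U*(-2 + U))
R(4)*79 + Z = (2*4*(-2 + 4))*79 - 58/35 = (2*4*2)*79 - 58/35 = 16*79 - 58/35 = 1264 - 58/35 = 44182/35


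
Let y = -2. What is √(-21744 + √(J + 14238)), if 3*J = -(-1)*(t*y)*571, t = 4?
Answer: √(-195696 + 3*√114438)/3 ≈ 147.08*I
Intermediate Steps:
J = -4568/3 (J = (-(-1)*(4*(-2))*571)/3 = (-(-1)*(-8*571))/3 = (-(-1)*(-4568))/3 = (-1*4568)/3 = (⅓)*(-4568) = -4568/3 ≈ -1522.7)
√(-21744 + √(J + 14238)) = √(-21744 + √(-4568/3 + 14238)) = √(-21744 + √(38146/3)) = √(-21744 + √114438/3)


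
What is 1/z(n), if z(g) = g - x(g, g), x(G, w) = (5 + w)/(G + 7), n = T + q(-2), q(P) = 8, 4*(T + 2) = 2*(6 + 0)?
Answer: 8/65 ≈ 0.12308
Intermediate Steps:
T = 1 (T = -2 + (2*(6 + 0))/4 = -2 + (2*6)/4 = -2 + (1/4)*12 = -2 + 3 = 1)
n = 9 (n = 1 + 8 = 9)
x(G, w) = (5 + w)/(7 + G)
z(g) = g - (5 + g)/(7 + g)
1/z(n) = 1/((-5 - 1*9 + 9*(7 + 9))/(7 + 9)) = 1/((-5 - 9 + 9*16)/16) = 1/((-5 - 9 + 144)/16) = 1/((1/16)*130) = 1/(65/8) = 8/65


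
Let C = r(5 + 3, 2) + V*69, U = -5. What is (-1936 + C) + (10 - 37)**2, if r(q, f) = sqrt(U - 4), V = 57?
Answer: 2726 + 3*I ≈ 2726.0 + 3.0*I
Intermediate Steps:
r(q, f) = 3*I (r(q, f) = sqrt(-5 - 4) = sqrt(-9) = 3*I)
C = 3933 + 3*I (C = 3*I + 57*69 = 3*I + 3933 = 3933 + 3*I ≈ 3933.0 + 3.0*I)
(-1936 + C) + (10 - 37)**2 = (-1936 + (3933 + 3*I)) + (10 - 37)**2 = (1997 + 3*I) + (-27)**2 = (1997 + 3*I) + 729 = 2726 + 3*I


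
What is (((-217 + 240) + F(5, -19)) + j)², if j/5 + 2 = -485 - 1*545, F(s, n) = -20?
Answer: 26594649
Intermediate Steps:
j = -5160 (j = -10 + 5*(-485 - 1*545) = -10 + 5*(-485 - 545) = -10 + 5*(-1030) = -10 - 5150 = -5160)
(((-217 + 240) + F(5, -19)) + j)² = (((-217 + 240) - 20) - 5160)² = ((23 - 20) - 5160)² = (3 - 5160)² = (-5157)² = 26594649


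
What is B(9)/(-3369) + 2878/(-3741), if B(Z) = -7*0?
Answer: -2878/3741 ≈ -0.76931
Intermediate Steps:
B(Z) = 0
B(9)/(-3369) + 2878/(-3741) = 0/(-3369) + 2878/(-3741) = 0*(-1/3369) + 2878*(-1/3741) = 0 - 2878/3741 = -2878/3741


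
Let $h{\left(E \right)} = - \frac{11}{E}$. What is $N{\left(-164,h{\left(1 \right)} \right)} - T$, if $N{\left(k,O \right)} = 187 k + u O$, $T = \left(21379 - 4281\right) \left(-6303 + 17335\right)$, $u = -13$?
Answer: $-188655661$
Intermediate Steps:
$T = 188625136$ ($T = 17098 \cdot 11032 = 188625136$)
$N{\left(k,O \right)} = - 13 O + 187 k$ ($N{\left(k,O \right)} = 187 k - 13 O = - 13 O + 187 k$)
$N{\left(-164,h{\left(1 \right)} \right)} - T = \left(- 13 \left(- \frac{11}{1}\right) + 187 \left(-164\right)\right) - 188625136 = \left(- 13 \left(\left(-11\right) 1\right) - 30668\right) - 188625136 = \left(\left(-13\right) \left(-11\right) - 30668\right) - 188625136 = \left(143 - 30668\right) - 188625136 = -30525 - 188625136 = -188655661$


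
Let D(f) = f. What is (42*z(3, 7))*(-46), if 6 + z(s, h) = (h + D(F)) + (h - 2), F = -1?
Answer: -9660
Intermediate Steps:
z(s, h) = -9 + 2*h (z(s, h) = -6 + ((h - 1) + (h - 2)) = -6 + ((-1 + h) + (-2 + h)) = -6 + (-3 + 2*h) = -9 + 2*h)
(42*z(3, 7))*(-46) = (42*(-9 + 2*7))*(-46) = (42*(-9 + 14))*(-46) = (42*5)*(-46) = 210*(-46) = -9660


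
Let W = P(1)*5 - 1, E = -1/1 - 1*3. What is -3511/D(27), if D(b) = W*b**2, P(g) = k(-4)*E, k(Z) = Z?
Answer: -3511/57591 ≈ -0.060964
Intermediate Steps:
E = -4 (E = -1*1 - 3 = -1 - 3 = -4)
P(g) = 16 (P(g) = -4*(-4) = 16)
W = 79 (W = 16*5 - 1 = 80 - 1 = 79)
D(b) = 79*b**2
-3511/D(27) = -3511/(79*27**2) = -3511/(79*729) = -3511/57591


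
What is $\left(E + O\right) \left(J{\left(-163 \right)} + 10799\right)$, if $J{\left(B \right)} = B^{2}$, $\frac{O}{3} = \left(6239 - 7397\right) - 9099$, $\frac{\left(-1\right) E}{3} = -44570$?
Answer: $3846624552$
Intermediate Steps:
$E = 133710$ ($E = \left(-3\right) \left(-44570\right) = 133710$)
$O = -30771$ ($O = 3 \left(\left(6239 - 7397\right) - 9099\right) = 3 \left(-1158 - 9099\right) = 3 \left(-10257\right) = -30771$)
$\left(E + O\right) \left(J{\left(-163 \right)} + 10799\right) = \left(133710 - 30771\right) \left(\left(-163\right)^{2} + 10799\right) = 102939 \left(26569 + 10799\right) = 102939 \cdot 37368 = 3846624552$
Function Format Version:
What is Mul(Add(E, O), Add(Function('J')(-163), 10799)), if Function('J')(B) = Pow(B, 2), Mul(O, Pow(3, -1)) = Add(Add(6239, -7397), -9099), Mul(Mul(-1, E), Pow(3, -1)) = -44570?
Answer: 3846624552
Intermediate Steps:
E = 133710 (E = Mul(-3, -44570) = 133710)
O = -30771 (O = Mul(3, Add(Add(6239, -7397), -9099)) = Mul(3, Add(-1158, -9099)) = Mul(3, -10257) = -30771)
Mul(Add(E, O), Add(Function('J')(-163), 10799)) = Mul(Add(133710, -30771), Add(Pow(-163, 2), 10799)) = Mul(102939, Add(26569, 10799)) = Mul(102939, 37368) = 3846624552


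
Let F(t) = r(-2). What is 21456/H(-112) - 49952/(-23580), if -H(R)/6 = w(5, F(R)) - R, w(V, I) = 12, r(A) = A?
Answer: -4883002/182745 ≈ -26.720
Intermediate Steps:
F(t) = -2
H(R) = -72 + 6*R (H(R) = -6*(12 - R) = -72 + 6*R)
21456/H(-112) - 49952/(-23580) = 21456/(-72 + 6*(-112)) - 49952/(-23580) = 21456/(-72 - 672) - 49952*(-1/23580) = 21456/(-744) + 12488/5895 = 21456*(-1/744) + 12488/5895 = -894/31 + 12488/5895 = -4883002/182745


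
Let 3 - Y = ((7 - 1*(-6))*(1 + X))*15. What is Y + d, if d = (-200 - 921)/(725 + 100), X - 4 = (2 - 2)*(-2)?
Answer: -803021/825 ≈ -973.36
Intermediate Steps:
X = 4 (X = 4 + (2 - 2)*(-2) = 4 + 0*(-2) = 4 + 0 = 4)
d = -1121/825 ≈ -1.3588
Y = -972 (Y = 3 - (7 - 1*(-6))*(1 + 4)*15 = 3 - (7 + 6)*5*15 = 3 - 13*5*15 = 3 - 65*15 = 3 - 1*975 = 3 - 975 = -972)
Y + d = -972 - 1121/825 = -803021/825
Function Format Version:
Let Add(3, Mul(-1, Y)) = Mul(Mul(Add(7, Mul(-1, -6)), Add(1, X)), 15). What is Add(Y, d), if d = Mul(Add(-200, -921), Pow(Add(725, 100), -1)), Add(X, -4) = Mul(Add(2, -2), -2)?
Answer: Rational(-803021, 825) ≈ -973.36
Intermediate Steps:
X = 4 (X = Add(4, Mul(Add(2, -2), -2)) = Add(4, Mul(0, -2)) = Add(4, 0) = 4)
d = Rational(-1121, 825) (d = Mul(-1121, Pow(825, -1)) = Mul(-1121, Rational(1, 825)) = Rational(-1121, 825) ≈ -1.3588)
Y = -972 (Y = Add(3, Mul(-1, Mul(Mul(Add(7, Mul(-1, -6)), Add(1, 4)), 15))) = Add(3, Mul(-1, Mul(Mul(Add(7, 6), 5), 15))) = Add(3, Mul(-1, Mul(Mul(13, 5), 15))) = Add(3, Mul(-1, Mul(65, 15))) = Add(3, Mul(-1, 975)) = Add(3, -975) = -972)
Add(Y, d) = Add(-972, Rational(-1121, 825)) = Rational(-803021, 825)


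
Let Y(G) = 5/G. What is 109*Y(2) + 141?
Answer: 827/2 ≈ 413.50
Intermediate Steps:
109*Y(2) + 141 = 109*(5/2) + 141 = 545/2 + 141 = 827/2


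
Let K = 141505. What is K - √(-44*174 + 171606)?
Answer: 141505 - 5*√6558 ≈ 1.4110e+5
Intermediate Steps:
K - √(-44*174 + 171606) = 141505 - √(-44*174 + 171606) = 141505 - √(-7656 + 171606) = 141505 - √163950 = 141505 - 5*√6558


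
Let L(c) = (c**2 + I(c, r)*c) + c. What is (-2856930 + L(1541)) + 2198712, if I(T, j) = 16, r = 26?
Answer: 1742660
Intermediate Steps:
L(c) = c**2 + 17*c (L(c) = (c**2 + 16*c) + c = c**2 + 17*c)
(-2856930 + L(1541)) + 2198712 = (-2856930 + 1541*(17 + 1541)) + 2198712 = (-2856930 + 1541*1558) + 2198712 = (-2856930 + 2400878) + 2198712 = -456052 + 2198712 = 1742660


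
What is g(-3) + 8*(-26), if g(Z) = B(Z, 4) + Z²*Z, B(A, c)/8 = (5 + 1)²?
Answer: 53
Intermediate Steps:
B(A, c) = 288 (B(A, c) = 8*(5 + 1)² = 8*6² = 8*36 = 288)
g(Z) = 288 + Z³ (g(Z) = 288 + Z²*Z = 288 + Z³)
g(-3) + 8*(-26) = (288 + (-3)³) + 8*(-26) = (288 - 27) - 208 = 261 - 208 = 53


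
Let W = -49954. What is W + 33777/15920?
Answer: -795233903/15920 ≈ -49952.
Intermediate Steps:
W + 33777/15920 = -49954 + 33777/15920 = -795233903/15920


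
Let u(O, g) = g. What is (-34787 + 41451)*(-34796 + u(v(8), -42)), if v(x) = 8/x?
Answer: -232160432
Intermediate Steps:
(-34787 + 41451)*(-34796 + u(v(8), -42)) = (-34787 + 41451)*(-34796 - 42) = 6664*(-34838) = -232160432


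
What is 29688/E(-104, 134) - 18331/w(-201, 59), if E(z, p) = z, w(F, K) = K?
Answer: -457252/767 ≈ -596.16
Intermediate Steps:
29688/E(-104, 134) - 18331/w(-201, 59) = 29688/(-104) - 18331/59 = 29688*(-1/104) - 18331*1/59 = -3711/13 - 18331/59 = -457252/767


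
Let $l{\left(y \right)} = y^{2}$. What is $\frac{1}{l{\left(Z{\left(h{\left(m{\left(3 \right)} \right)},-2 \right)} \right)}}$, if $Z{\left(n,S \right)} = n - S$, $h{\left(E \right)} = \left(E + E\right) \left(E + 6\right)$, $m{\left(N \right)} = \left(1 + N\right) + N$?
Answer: $\frac{1}{33856} \approx 2.9537 \cdot 10^{-5}$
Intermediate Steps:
$m{\left(N \right)} = 1 + 2 N$
$h{\left(E \right)} = 2 E \left(6 + E\right)$
$\frac{1}{l{\left(Z{\left(h{\left(m{\left(3 \right)} \right)},-2 \right)} \right)}} = \frac{1}{\left(2 \left(1 + 2 \cdot 3\right) \left(6 + \left(1 + 2 \cdot 3\right)\right) - -2\right)^{2}} = \frac{1}{\left(2 \left(1 + 6\right) \left(6 + \left(1 + 6\right)\right) + 2\right)^{2}} = \frac{1}{\left(2 \cdot 7 \left(6 + 7\right) + 2\right)^{2}} = \frac{1}{\left(2 \cdot 7 \cdot 13 + 2\right)^{2}} = \frac{1}{\left(182 + 2\right)^{2}} = \frac{1}{184^{2}} = \frac{1}{33856}$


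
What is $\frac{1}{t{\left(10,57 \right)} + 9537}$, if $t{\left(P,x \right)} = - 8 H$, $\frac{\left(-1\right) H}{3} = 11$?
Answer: $\frac{1}{9801} \approx 0.00010203$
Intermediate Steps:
$H = -33$ ($H = \left(-3\right) 11 = -33$)
$t{\left(P,x \right)} = 264$ ($t{\left(P,x \right)} = \left(-8\right) \left(-33\right) = 264$)
$\frac{1}{t{\left(10,57 \right)} + 9537} = \frac{1}{264 + 9537} = \frac{1}{9801}$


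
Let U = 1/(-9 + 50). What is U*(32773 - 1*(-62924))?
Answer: 95697/41 ≈ 2334.1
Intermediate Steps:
U = 1/41 ≈ 0.024390
U*(32773 - 1*(-62924)) = (32773 - 1*(-62924))/41 = (32773 + 62924)/41 = (1/41)*95697 = 95697/41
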